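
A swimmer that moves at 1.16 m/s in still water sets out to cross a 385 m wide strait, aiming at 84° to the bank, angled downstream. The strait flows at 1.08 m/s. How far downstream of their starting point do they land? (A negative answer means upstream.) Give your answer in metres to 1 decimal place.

Perpendicular speed = 1.154 m/s; crossing time = 385 / 1.154 = 333.725 s.
Net downstream speed = 1.201 m/s.
Drift = 1.201 × 333.725 = 400.888 m (downstream).

400.9 m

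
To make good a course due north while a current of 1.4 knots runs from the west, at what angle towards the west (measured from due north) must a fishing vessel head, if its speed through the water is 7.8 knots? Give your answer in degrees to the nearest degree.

The current pushes perpendicular to the desired track; the heading must have a component into the current equal to 1.4 knots: 7.8 sin θ = 1.4.
sin θ = 0.1795, so θ = 10.340°.

10°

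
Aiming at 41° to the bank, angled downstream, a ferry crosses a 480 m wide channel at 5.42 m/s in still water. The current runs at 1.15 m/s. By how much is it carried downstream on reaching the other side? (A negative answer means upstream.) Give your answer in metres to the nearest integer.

Perpendicular speed = 3.556 m/s; crossing time = 480 / 3.556 = 134.989 s.
Net downstream speed = 5.241 m/s.
Drift = 5.241 × 134.989 = 707.414 m (downstream).

707 m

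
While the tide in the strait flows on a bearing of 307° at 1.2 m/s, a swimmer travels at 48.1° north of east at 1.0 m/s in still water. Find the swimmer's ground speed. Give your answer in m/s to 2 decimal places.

1.49 m/s

Taking east as x and north as y: velocity relative to the water = (0.668, 0.744) m/s; the water relative to ground = (-0.958, 0.722) m/s.
Velocity relative to ground = (0.668, 0.744) + (-0.958, 0.722) = (-0.291, 1.466) m/s.
Speed = |(-0.291, 1.466)| = 1.495 m/s.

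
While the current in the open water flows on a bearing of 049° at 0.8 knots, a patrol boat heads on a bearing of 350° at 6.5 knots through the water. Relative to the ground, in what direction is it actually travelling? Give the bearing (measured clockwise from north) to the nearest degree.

356°

Taking east as x and north as y: velocity relative to the water = (-1.129, 6.401) knots; the water relative to ground = (0.604, 0.525) knots.
Velocity relative to ground = (-1.129, 6.401) + (0.604, 0.525) = (-0.525, 6.926) knots.
Bearing = atan2(-0.52, 6.93) = 355.67° clockwise from north.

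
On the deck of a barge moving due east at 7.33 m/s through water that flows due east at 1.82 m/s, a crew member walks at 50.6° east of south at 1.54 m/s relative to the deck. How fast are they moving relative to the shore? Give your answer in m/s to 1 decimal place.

10.4 m/s

In east/north components (m/s): crew member relative to barge = (1.190, -0.977); barge relative to water = (7.330, 0.000); water relative to ground = (1.820, 0.000).
Sum = (10.340, -0.977) m/s.
Speed = |(10.340, -0.977)| = 10.386 m/s.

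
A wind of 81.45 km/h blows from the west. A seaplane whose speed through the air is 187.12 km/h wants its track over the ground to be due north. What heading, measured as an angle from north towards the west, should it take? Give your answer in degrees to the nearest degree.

26°

The wind pushes perpendicular to the desired track; the heading must have a component into the wind equal to 81.45 km/h: 187.12 sin θ = 81.45.
sin θ = 0.4353, so θ = 25.803°.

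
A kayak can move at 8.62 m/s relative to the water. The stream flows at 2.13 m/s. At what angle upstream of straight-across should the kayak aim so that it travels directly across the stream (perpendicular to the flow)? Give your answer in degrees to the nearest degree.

14°

To cancel the current, the upstream component of the kayak's velocity must equal the flow: 8.62 sin θ = 2.13.
sin θ = 2.13 / 8.62 = 0.2471.
θ = arcsin(0.2471) = 14.306°.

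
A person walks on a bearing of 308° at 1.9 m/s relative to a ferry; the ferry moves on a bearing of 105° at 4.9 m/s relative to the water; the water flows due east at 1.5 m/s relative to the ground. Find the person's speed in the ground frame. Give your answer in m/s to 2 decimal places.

4.74 m/s

In east/north components (m/s): person relative to ferry = (-1.497, 1.170); ferry relative to water = (4.733, -1.268); water relative to ground = (1.500, 0.000).
Sum = (4.736, -0.098) m/s.
Speed = |(4.736, -0.098)| = 4.737 m/s.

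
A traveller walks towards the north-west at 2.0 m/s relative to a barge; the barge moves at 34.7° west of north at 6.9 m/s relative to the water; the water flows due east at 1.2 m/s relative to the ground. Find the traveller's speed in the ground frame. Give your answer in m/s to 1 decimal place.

In east/north components (m/s): traveller relative to barge = (-1.414, 1.414); barge relative to water = (-3.928, 5.673); water relative to ground = (1.200, 0.000).
Sum = (-4.142, 7.087) m/s.
Speed = |(-4.142, 7.087)| = 8.209 m/s.

8.2 m/s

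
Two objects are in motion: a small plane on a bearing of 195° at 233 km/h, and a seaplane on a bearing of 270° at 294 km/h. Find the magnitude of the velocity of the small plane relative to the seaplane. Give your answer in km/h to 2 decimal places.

324.45 km/h

Taking east as x and north as y: small plane velocity = (-60.305, -225.061) km/h; seaplane velocity = (-294.000, 0.000) km/h.
Velocity of small plane relative to seaplane = (-60.305, -225.061) − (-294.000, 0.000) = (233.695, -225.061) km/h.
Magnitude = |(233.695, -225.061)| = 324.447 km/h.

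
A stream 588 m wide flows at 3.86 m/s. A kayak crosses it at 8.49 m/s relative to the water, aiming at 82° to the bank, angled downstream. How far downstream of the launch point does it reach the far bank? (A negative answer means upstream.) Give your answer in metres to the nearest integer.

353 m

Perpendicular speed = 8.407 m/s; crossing time = 588 / 8.407 = 69.939 s.
Net downstream speed = 5.042 m/s.
Drift = 5.042 × 69.939 = 352.601 m (downstream).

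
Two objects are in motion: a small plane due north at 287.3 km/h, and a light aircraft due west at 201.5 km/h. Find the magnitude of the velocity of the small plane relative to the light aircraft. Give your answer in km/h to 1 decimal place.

Taking east as x and north as y: small plane velocity = (0.000, 287.300) km/h; light aircraft velocity = (-201.500, 0.000) km/h.
Velocity of small plane relative to light aircraft = (0.000, 287.300) − (-201.500, 0.000) = (201.500, 287.300) km/h.
Magnitude = |(201.500, 287.300)| = 350.918 km/h.

350.9 km/h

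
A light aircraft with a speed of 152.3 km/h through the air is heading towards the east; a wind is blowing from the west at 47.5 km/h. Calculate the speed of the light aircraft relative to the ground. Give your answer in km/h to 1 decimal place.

Taking east as x and north as y: velocity relative to the air = (152.300, 0.000) km/h; the air relative to ground = (47.500, 0.000) km/h.
Velocity relative to ground = (152.300, 0.000) + (47.500, 0.000) = (199.800, 0.000) km/h.
Speed = |(199.800, 0.000)| = 199.800 km/h.

199.8 km/h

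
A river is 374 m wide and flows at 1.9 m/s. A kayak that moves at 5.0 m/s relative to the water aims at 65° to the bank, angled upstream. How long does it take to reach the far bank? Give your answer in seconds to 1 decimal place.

The component of the kayak's velocity perpendicular to the bank is 5.0 × sin 65° = 4.532 m/s.
The flow acts along the bank and has no component across it.
Time = 374 / 4.532 = 82.533 s.

82.5 s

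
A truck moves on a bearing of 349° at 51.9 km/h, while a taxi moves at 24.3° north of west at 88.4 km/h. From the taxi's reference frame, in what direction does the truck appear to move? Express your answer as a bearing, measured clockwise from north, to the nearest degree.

078°

Taking east as x and north as y: truck velocity = (-9.903, 50.946) km/h; taxi velocity = (-80.568, 36.378) km/h.
Velocity of truck relative to taxi = (-9.903, 50.946) − (-80.568, 36.378) = (70.665, 14.569) km/h.
Bearing = atan2(70.67, 14.57) = 78.35° clockwise from north.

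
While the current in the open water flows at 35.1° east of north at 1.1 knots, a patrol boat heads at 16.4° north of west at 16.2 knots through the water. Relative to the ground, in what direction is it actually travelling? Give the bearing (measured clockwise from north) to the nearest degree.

290°

Taking east as x and north as y: velocity relative to the water = (-15.541, 4.574) knots; the water relative to ground = (0.633, 0.900) knots.
Velocity relative to ground = (-15.541, 4.574) + (0.633, 0.900) = (-14.908, 5.474) knots.
Bearing = atan2(-14.91, 5.47) = 290.16° clockwise from north.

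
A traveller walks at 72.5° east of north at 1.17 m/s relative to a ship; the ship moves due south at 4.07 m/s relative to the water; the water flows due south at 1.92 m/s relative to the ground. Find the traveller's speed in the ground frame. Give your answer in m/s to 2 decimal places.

5.75 m/s

In east/north components (m/s): traveller relative to ship = (1.116, 0.352); ship relative to water = (0.000, -4.070); water relative to ground = (0.000, -1.920).
Sum = (1.116, -5.638) m/s.
Speed = |(1.116, -5.638)| = 5.748 m/s.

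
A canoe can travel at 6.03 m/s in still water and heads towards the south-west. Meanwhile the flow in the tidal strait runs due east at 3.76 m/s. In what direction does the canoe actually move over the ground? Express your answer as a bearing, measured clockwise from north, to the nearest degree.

Taking east as x and north as y: velocity relative to the water = (-4.264, -4.264) m/s; the water relative to ground = (3.760, 0.000) m/s.
Velocity relative to ground = (-4.264, -4.264) + (3.760, 0.000) = (-0.504, -4.264) m/s.
Bearing = atan2(-0.50, -4.26) = 186.74° clockwise from north.

187°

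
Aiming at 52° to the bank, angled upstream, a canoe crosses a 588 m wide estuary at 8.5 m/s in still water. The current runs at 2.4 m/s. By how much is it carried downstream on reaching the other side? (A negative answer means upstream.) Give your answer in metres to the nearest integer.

Perpendicular speed = 6.698 m/s; crossing time = 588 / 6.698 = 87.786 s.
Net downstream speed = -2.833 m/s.
Drift = -2.833 × 87.786 = -248.709 m (upstream).

-249 m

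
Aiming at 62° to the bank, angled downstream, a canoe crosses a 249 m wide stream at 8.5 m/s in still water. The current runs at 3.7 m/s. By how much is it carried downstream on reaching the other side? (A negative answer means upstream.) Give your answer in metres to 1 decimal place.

255.2 m

Perpendicular speed = 7.505 m/s; crossing time = 249 / 7.505 = 33.178 s.
Net downstream speed = 7.691 m/s.
Drift = 7.691 × 33.178 = 255.153 m (downstream).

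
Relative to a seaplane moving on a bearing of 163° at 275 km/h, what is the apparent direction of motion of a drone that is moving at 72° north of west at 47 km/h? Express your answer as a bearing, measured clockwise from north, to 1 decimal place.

342.9°

Taking east as x and north as y: drone velocity = (-14.524, 44.700) km/h; seaplane velocity = (80.402, -262.984) km/h.
Velocity of drone relative to seaplane = (-14.524, 44.700) − (80.402, -262.984) = (-94.926, 307.683) km/h.
Bearing = atan2(-94.93, 307.68) = 342.85° clockwise from north.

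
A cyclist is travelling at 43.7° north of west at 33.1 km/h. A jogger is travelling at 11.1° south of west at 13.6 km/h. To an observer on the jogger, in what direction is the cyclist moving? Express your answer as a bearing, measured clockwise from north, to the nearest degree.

337°

Taking east as x and north as y: cyclist velocity = (-23.930, 22.868) km/h; jogger velocity = (-13.346, -2.618) km/h.
Velocity of cyclist relative to jogger = (-23.930, 22.868) − (-13.346, -2.618) = (-10.585, 25.487) km/h.
Bearing = atan2(-10.58, 25.49) = 337.45° clockwise from north.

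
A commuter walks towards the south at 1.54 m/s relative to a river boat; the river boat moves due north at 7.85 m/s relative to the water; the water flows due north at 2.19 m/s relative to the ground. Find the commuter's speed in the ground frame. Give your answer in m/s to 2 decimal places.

8.50 m/s

In east/north components (m/s): commuter relative to river boat = (0.000, -1.540); river boat relative to water = (0.000, 7.850); water relative to ground = (0.000, 2.190).
Sum = (0.000, 8.500) m/s.
Speed = |(0.000, 8.500)| = 8.500 m/s.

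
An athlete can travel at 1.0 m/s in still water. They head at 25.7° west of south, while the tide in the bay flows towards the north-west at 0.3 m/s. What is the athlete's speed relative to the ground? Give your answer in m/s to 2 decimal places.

0.94 m/s

Taking east as x and north as y: velocity relative to the water = (-0.434, -0.901) m/s; the water relative to ground = (-0.212, 0.212) m/s.
Velocity relative to ground = (-0.434, -0.901) + (-0.212, 0.212) = (-0.646, -0.689) m/s.
Speed = |(-0.646, -0.689)| = 0.944 m/s.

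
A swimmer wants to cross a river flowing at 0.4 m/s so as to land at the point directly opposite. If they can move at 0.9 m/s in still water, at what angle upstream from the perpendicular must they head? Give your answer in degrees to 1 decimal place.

To cancel the current, the upstream component of the swimmer's velocity must equal the flow: 0.9 sin θ = 0.4.
sin θ = 0.4 / 0.9 = 0.4444.
θ = arcsin(0.4444) = 26.388°.

26.4°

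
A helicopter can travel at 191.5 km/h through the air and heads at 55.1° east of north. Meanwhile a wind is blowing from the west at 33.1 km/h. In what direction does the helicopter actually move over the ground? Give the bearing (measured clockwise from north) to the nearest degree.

Taking east as x and north as y: velocity relative to the air = (157.059, 109.566) km/h; the air relative to ground = (33.100, 0.000) km/h.
Velocity relative to ground = (157.059, 109.566) + (33.100, 0.000) = (190.159, 109.566) km/h.
Bearing = atan2(190.16, 109.57) = 60.05° clockwise from north.

060°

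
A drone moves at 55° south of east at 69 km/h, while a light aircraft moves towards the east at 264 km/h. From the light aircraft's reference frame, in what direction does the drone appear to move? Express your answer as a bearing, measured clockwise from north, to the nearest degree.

Taking east as x and north as y: drone velocity = (39.577, -56.521) km/h; light aircraft velocity = (264.000, 0.000) km/h.
Velocity of drone relative to light aircraft = (39.577, -56.521) − (264.000, 0.000) = (-224.423, -56.521) km/h.
Bearing = atan2(-224.42, -56.52) = 255.86° clockwise from north.

256°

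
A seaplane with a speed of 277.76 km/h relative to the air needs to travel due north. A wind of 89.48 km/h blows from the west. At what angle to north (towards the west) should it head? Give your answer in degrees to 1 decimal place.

The wind pushes perpendicular to the desired track; the heading must have a component into the wind equal to 89.48 km/h: 277.76 sin θ = 89.48.
sin θ = 0.3221, so θ = 18.793°.

18.8°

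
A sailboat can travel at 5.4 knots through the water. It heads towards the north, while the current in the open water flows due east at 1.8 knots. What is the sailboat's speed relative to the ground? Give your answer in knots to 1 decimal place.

Taking east as x and north as y: velocity relative to the water = (0.000, 5.400) knots; the water relative to ground = (1.800, 0.000) knots.
Velocity relative to ground = (0.000, 5.400) + (1.800, 0.000) = (1.800, 5.400) knots.
Speed = |(1.800, 5.400)| = 5.692 knots.

5.7 knots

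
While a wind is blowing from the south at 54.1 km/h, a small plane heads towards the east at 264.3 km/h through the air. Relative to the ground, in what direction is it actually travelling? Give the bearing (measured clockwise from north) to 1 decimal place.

078.4°

Taking east as x and north as y: velocity relative to the air = (264.300, 0.000) km/h; the air relative to ground = (0.000, 54.100) km/h.
Velocity relative to ground = (264.300, 0.000) + (0.000, 54.100) = (264.300, 54.100) km/h.
Bearing = atan2(264.30, 54.10) = 78.43° clockwise from north.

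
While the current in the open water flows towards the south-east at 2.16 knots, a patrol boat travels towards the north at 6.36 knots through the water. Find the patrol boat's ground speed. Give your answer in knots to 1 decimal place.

5.1 knots

Taking east as x and north as y: velocity relative to the water = (0.000, 6.360) knots; the water relative to ground = (1.527, -1.527) knots.
Velocity relative to ground = (0.000, 6.360) + (1.527, -1.527) = (1.527, 4.833) knots.
Speed = |(1.527, 4.833)| = 5.068 knots.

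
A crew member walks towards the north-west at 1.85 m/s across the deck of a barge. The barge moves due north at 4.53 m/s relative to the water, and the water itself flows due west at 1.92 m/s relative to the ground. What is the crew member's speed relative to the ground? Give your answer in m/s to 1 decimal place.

In east/north components (m/s): crew member relative to barge = (-1.308, 1.308); barge relative to water = (0.000, 4.530); water relative to ground = (-1.920, 0.000).
Sum = (-3.228, 5.838) m/s.
Speed = |(-3.228, 5.838)| = 6.671 m/s.

6.7 m/s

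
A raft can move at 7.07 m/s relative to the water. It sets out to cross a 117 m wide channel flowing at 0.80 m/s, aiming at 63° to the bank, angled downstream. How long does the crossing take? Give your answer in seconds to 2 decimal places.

18.57 s

The component of the raft's velocity perpendicular to the bank is 7.07 × sin 63° = 6.299 m/s.
The flow acts along the bank and has no component across it.
Time = 117 / 6.299 = 18.573 s.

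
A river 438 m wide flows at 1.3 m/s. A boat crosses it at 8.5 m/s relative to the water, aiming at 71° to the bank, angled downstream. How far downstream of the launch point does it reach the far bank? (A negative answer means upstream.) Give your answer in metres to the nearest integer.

222 m

Perpendicular speed = 8.037 m/s; crossing time = 438 / 8.037 = 54.499 s.
Net downstream speed = 4.067 m/s.
Drift = 4.067 × 54.499 = 221.664 m (downstream).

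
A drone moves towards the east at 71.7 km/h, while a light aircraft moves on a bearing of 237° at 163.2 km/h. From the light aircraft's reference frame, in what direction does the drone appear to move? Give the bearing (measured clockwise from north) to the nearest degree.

067°

Taking east as x and north as y: drone velocity = (71.700, 0.000) km/h; light aircraft velocity = (-136.871, -88.885) km/h.
Velocity of drone relative to light aircraft = (71.700, 0.000) − (-136.871, -88.885) = (208.571, 88.885) km/h.
Bearing = atan2(208.57, 88.89) = 66.92° clockwise from north.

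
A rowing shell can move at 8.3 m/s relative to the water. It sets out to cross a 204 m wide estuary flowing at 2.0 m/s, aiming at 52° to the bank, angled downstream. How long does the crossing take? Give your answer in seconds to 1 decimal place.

The component of the rowing shell's velocity perpendicular to the bank is 8.3 × sin 52° = 6.540 m/s.
Only the cross-stream component determines the crossing time; the current contributes nothing perpendicular to the bank.
Time = 204 / 6.540 = 31.190 s.

31.2 s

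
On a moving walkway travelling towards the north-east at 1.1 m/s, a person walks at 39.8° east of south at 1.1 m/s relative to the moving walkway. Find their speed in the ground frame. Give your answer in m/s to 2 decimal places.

1.48 m/s

Taking east as x and north as y: moving walkway velocity = (0.778, 0.778) m/s; person velocity relative to moving walkway = (0.704, -0.845) m/s.
Velocity relative to ground = (0.778, 0.778) + (0.704, -0.845) = (1.482, -0.067) m/s.
Speed = |(1.482, -0.067)| = 1.483 m/s.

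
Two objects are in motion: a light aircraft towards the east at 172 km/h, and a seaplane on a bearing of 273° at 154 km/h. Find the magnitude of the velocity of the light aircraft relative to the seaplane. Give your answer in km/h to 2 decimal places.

Taking east as x and north as y: light aircraft velocity = (172.000, 0.000) km/h; seaplane velocity = (-153.789, 8.060) km/h.
Velocity of light aircraft relative to seaplane = (172.000, 0.000) − (-153.789, 8.060) = (325.789, -8.060) km/h.
Magnitude = |(325.789, -8.060)| = 325.889 km/h.

325.89 km/h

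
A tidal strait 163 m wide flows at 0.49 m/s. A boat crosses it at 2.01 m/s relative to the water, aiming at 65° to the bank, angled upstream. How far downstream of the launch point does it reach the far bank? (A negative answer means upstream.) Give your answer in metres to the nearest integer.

Perpendicular speed = 1.822 m/s; crossing time = 163 / 1.822 = 89.478 s.
Net downstream speed = -0.359 m/s.
Drift = -0.359 × 89.478 = -32.164 m (upstream).

-32 m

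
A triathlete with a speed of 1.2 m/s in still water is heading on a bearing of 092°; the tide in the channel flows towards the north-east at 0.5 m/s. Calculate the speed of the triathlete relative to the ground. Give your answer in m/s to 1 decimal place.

Taking east as x and north as y: velocity relative to the water = (1.199, -0.042) m/s; the water relative to ground = (0.354, 0.354) m/s.
Velocity relative to ground = (1.199, -0.042) + (0.354, 0.354) = (1.553, 0.312) m/s.
Speed = |(1.553, 0.312)| = 1.584 m/s.

1.6 m/s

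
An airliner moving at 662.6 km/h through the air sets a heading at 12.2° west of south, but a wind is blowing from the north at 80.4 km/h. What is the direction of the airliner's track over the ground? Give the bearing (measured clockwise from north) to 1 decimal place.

190.9°

Taking east as x and north as y: velocity relative to the air = (-140.024, -647.636) km/h; the air relative to ground = (0.000, -80.400) km/h.
Velocity relative to ground = (-140.024, -647.636) + (0.000, -80.400) = (-140.024, -728.036) km/h.
Bearing = atan2(-140.02, -728.04) = 190.89° clockwise from north.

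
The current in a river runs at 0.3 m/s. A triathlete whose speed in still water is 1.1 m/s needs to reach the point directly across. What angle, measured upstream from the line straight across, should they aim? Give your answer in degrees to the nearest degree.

To cancel the current, the upstream component of the triathlete's velocity must equal the flow: 1.1 sin θ = 0.3.
sin θ = 0.3 / 1.1 = 0.2727.
θ = arcsin(0.2727) = 15.827°.

16°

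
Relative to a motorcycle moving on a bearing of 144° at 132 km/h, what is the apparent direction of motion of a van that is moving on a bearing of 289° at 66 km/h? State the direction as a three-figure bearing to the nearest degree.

312°

Taking east as x and north as y: van velocity = (-62.404, 21.487) km/h; motorcycle velocity = (77.588, -106.790) km/h.
Velocity of van relative to motorcycle = (-62.404, 21.487) − (77.588, -106.790) = (-139.992, 128.278) km/h.
Bearing = atan2(-139.99, 128.28) = 312.50° clockwise from north.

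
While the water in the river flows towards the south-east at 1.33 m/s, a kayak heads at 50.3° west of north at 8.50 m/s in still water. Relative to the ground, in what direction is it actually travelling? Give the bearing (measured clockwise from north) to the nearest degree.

Taking east as x and north as y: velocity relative to the water = (-6.540, 5.430) m/s; the water relative to ground = (0.940, -0.940) m/s.
Velocity relative to ground = (-6.540, 5.430) + (0.940, -0.940) = (-5.599, 4.489) m/s.
Bearing = atan2(-5.60, 4.49) = 308.72° clockwise from north.

309°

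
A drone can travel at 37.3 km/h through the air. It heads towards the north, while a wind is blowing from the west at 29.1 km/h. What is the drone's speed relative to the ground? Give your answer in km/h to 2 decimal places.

Taking east as x and north as y: velocity relative to the air = (0.000, 37.300) km/h; the air relative to ground = (29.100, 0.000) km/h.
Velocity relative to ground = (0.000, 37.300) + (29.100, 0.000) = (29.100, 37.300) km/h.
Speed = |(29.100, 37.300)| = 47.309 km/h.

47.31 km/h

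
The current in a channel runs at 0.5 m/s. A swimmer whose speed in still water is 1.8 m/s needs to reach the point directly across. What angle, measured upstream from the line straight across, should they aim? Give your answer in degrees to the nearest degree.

To cancel the current, the upstream component of the swimmer's velocity must equal the flow: 1.8 sin θ = 0.5.
sin θ = 0.5 / 1.8 = 0.2778.
θ = arcsin(0.2778) = 16.128°.

16°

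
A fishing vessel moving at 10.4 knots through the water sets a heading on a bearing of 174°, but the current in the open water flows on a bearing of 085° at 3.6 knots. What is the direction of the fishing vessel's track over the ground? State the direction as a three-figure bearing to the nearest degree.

155°

Taking east as x and north as y: velocity relative to the water = (1.087, -10.343) knots; the water relative to ground = (3.586, 0.314) knots.
Velocity relative to ground = (1.087, -10.343) + (3.586, 0.314) = (4.673, -10.029) knots.
Bearing = atan2(4.67, -10.03) = 155.02° clockwise from north.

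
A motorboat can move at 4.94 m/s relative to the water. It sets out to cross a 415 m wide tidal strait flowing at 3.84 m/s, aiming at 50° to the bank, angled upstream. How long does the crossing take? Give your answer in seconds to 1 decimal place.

109.7 s

The component of the motorboat's velocity perpendicular to the bank is 4.94 × sin 50° = 3.784 m/s.
The flow acts along the bank and has no component across it.
Time = 415 / 3.784 = 109.665 s.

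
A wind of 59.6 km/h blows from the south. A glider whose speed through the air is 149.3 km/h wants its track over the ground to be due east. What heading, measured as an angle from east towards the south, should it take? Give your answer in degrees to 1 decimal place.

23.5°

The wind pushes perpendicular to the desired track; the heading must have a component into the wind equal to 59.6 km/h: 149.3 sin θ = 59.6.
sin θ = 0.3992, so θ = 23.528°.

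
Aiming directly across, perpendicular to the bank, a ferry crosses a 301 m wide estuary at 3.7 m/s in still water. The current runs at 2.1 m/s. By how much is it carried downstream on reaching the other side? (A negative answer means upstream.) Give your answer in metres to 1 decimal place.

170.8 m

Perpendicular speed = 3.700 m/s; crossing time = 301 / 3.700 = 81.351 s.
Net downstream speed = 2.100 m/s.
Drift = 2.100 × 81.351 = 170.838 m (downstream).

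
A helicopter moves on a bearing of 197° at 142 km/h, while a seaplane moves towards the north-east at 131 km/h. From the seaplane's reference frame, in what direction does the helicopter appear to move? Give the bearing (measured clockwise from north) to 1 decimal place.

Taking east as x and north as y: helicopter velocity = (-41.517, -135.795) km/h; seaplane velocity = (92.631, 92.631) km/h.
Velocity of helicopter relative to seaplane = (-41.517, -135.795) − (92.631, 92.631) = (-134.148, -228.426) km/h.
Bearing = atan2(-134.15, -228.43) = 210.42° clockwise from north.

210.4°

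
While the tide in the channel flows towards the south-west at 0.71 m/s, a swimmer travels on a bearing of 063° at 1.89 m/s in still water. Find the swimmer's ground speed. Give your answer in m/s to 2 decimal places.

Taking east as x and north as y: velocity relative to the water = (1.684, 0.858) m/s; the water relative to ground = (-0.502, -0.502) m/s.
Velocity relative to ground = (1.684, 0.858) + (-0.502, -0.502) = (1.182, 0.356) m/s.
Speed = |(1.182, 0.356)| = 1.234 m/s.

1.23 m/s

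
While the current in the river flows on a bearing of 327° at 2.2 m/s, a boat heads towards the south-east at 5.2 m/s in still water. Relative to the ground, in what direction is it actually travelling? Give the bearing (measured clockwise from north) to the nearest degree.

126°

Taking east as x and north as y: velocity relative to the water = (3.677, -3.677) m/s; the water relative to ground = (-1.198, 1.845) m/s.
Velocity relative to ground = (3.677, -3.677) + (-1.198, 1.845) = (2.479, -1.832) m/s.
Bearing = atan2(2.48, -1.83) = 126.47° clockwise from north.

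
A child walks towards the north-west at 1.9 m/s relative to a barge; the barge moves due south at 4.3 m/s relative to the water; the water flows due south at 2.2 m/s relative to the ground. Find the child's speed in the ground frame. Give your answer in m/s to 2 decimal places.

In east/north components (m/s): child relative to barge = (-1.344, 1.344); barge relative to water = (0.000, -4.300); water relative to ground = (0.000, -2.200).
Sum = (-1.344, -5.156) m/s.
Speed = |(-1.344, -5.156)| = 5.329 m/s.

5.33 m/s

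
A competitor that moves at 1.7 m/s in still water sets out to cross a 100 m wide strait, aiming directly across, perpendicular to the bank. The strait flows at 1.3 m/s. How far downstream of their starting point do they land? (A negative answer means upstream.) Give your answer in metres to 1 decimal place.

76.5 m

Perpendicular speed = 1.700 m/s; crossing time = 100 / 1.700 = 58.824 s.
Net downstream speed = 1.300 m/s.
Drift = 1.300 × 58.824 = 76.471 m (downstream).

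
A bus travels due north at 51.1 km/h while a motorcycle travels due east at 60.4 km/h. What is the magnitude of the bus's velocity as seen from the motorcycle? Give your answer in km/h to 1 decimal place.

79.1 km/h

Taking east as x and north as y: bus velocity = (0.000, 51.100) km/h; motorcycle velocity = (60.400, 0.000) km/h.
Velocity of bus relative to motorcycle = (0.000, 51.100) − (60.400, 0.000) = (-60.400, 51.100) km/h.
Magnitude = |(-60.400, 51.100)| = 79.116 km/h.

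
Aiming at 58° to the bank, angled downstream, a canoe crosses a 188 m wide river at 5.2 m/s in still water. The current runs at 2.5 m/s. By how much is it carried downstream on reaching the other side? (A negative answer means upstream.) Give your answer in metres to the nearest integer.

Perpendicular speed = 4.410 m/s; crossing time = 188 / 4.410 = 42.632 s.
Net downstream speed = 5.256 m/s.
Drift = 5.256 × 42.632 = 224.055 m (downstream).

224 m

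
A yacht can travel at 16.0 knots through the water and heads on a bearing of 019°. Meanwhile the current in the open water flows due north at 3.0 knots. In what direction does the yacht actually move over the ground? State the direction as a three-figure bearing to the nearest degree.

Taking east as x and north as y: velocity relative to the water = (5.209, 15.128) knots; the water relative to ground = (0.000, 3.000) knots.
Velocity relative to ground = (5.209, 15.128) + (0.000, 3.000) = (5.209, 18.128) knots.
Bearing = atan2(5.21, 18.13) = 16.03° clockwise from north.

016°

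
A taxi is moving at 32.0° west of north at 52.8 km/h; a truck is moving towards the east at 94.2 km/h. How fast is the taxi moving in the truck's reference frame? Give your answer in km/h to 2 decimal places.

130.13 km/h

Taking east as x and north as y: taxi velocity = (-27.980, 44.777) km/h; truck velocity = (94.200, 0.000) km/h.
Velocity of taxi relative to truck = (-27.980, 44.777) − (94.200, 0.000) = (-122.180, 44.777) km/h.
Magnitude = |(-122.180, 44.777)| = 130.126 km/h.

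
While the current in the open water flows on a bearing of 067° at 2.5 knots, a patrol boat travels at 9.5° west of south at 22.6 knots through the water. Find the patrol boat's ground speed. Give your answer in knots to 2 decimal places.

Taking east as x and north as y: velocity relative to the water = (-3.730, -22.290) knots; the water relative to ground = (2.301, 0.977) knots.
Velocity relative to ground = (-3.730, -22.290) + (2.301, 0.977) = (-1.429, -21.313) knots.
Speed = |(-1.429, -21.313)| = 21.361 knots.

21.36 knots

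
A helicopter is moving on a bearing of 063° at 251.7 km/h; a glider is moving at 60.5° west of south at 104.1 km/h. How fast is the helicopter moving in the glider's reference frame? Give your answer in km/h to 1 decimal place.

Taking east as x and north as y: helicopter velocity = (224.266, 114.269) km/h; glider velocity = (-90.604, -51.261) km/h.
Velocity of helicopter relative to glider = (224.266, 114.269) − (-90.604, -51.261) = (314.870, 165.531) km/h.
Magnitude = |(314.870, 165.531)| = 355.730 km/h.

355.7 km/h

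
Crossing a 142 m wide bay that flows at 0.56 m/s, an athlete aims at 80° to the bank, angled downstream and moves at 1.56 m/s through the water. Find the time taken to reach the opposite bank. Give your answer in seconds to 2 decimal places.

The component of the athlete's velocity perpendicular to the bank is 1.56 × sin 80° = 1.536 m/s.
Only the cross-stream component determines the crossing time; the current contributes nothing perpendicular to the bank.
Time = 142 / 1.536 = 92.430 s.

92.43 s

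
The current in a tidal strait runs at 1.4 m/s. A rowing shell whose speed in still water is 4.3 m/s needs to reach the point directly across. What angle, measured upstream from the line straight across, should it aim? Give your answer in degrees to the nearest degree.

19°

To cancel the current, the upstream component of the rowing shell's velocity must equal the flow: 4.3 sin θ = 1.4.
sin θ = 1.4 / 4.3 = 0.3256.
θ = arcsin(0.3256) = 19.001°.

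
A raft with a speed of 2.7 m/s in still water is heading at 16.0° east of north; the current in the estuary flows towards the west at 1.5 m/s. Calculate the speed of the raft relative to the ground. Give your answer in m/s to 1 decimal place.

Taking east as x and north as y: velocity relative to the water = (0.744, 2.595) m/s; the water relative to ground = (-1.500, 0.000) m/s.
Velocity relative to ground = (0.744, 2.595) + (-1.500, 0.000) = (-0.756, 2.595) m/s.
Speed = |(-0.756, 2.595)| = 2.703 m/s.

2.7 m/s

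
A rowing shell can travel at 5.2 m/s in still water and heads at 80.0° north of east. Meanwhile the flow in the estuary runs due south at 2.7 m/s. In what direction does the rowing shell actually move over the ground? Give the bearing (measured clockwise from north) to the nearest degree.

Taking east as x and north as y: velocity relative to the water = (0.903, 5.121) m/s; the water relative to ground = (0.000, -2.700) m/s.
Velocity relative to ground = (0.903, 5.121) + (0.000, -2.700) = (0.903, 2.421) m/s.
Bearing = atan2(0.90, 2.42) = 20.45° clockwise from north.

020°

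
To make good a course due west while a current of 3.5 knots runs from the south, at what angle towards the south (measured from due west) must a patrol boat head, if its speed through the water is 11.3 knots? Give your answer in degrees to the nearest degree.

18°

The current pushes perpendicular to the desired track; the heading must have a component into the current equal to 3.5 knots: 11.3 sin θ = 3.5.
sin θ = 0.3097, so θ = 18.043°.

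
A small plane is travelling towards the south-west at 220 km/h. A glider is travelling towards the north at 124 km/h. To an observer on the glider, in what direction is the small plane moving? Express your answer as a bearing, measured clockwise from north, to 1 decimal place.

Taking east as x and north as y: small plane velocity = (-155.563, -155.563) km/h; glider velocity = (0.000, 124.000) km/h.
Velocity of small plane relative to glider = (-155.563, -155.563) − (0.000, 124.000) = (-155.563, -279.563) km/h.
Bearing = atan2(-155.56, -279.56) = 209.09° clockwise from north.

209.1°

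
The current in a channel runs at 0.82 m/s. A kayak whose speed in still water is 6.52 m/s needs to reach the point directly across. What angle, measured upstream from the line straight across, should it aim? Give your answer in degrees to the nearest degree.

To cancel the current, the upstream component of the kayak's velocity must equal the flow: 6.52 sin θ = 0.82.
sin θ = 0.82 / 6.52 = 0.1258.
θ = arcsin(0.1258) = 7.225°.

7°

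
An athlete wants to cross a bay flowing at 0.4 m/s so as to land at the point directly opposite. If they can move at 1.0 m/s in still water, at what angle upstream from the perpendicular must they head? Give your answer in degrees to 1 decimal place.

To cancel the current, the upstream component of the athlete's velocity must equal the flow: 1.0 sin θ = 0.4.
sin θ = 0.4 / 1.0 = 0.4000.
θ = arcsin(0.4000) = 23.578°.

23.6°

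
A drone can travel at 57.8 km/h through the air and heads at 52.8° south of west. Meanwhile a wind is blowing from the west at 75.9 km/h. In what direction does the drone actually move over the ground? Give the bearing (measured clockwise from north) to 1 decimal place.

138.3°

Taking east as x and north as y: velocity relative to the air = (-34.946, -46.039) km/h; the air relative to ground = (75.900, 0.000) km/h.
Velocity relative to ground = (-34.946, -46.039) + (75.900, 0.000) = (40.954, -46.039) km/h.
Bearing = atan2(40.95, -46.04) = 138.35° clockwise from north.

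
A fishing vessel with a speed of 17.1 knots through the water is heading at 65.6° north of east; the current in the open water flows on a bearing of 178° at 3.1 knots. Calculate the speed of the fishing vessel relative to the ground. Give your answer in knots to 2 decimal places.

Taking east as x and north as y: velocity relative to the water = (7.064, 15.573) knots; the water relative to ground = (0.108, -3.098) knots.
Velocity relative to ground = (7.064, 15.573) + (0.108, -3.098) = (7.172, 12.475) knots.
Speed = |(7.172, 12.475)| = 14.389 knots.

14.39 knots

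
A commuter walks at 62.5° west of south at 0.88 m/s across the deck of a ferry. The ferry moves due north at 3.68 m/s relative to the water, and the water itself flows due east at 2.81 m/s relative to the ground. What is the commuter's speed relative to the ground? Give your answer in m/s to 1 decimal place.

3.9 m/s

In east/north components (m/s): commuter relative to ferry = (-0.781, -0.406); ferry relative to water = (0.000, 3.680); water relative to ground = (2.810, 0.000).
Sum = (2.029, 3.274) m/s.
Speed = |(2.029, 3.274)| = 3.852 m/s.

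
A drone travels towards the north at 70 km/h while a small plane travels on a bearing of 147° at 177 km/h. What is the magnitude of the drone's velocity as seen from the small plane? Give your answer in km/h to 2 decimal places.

Taking east as x and north as y: drone velocity = (0.000, 70.000) km/h; small plane velocity = (96.401, -148.445) km/h.
Velocity of drone relative to small plane = (0.000, 70.000) − (96.401, -148.445) = (-96.401, 218.445) km/h.
Magnitude = |(-96.401, 218.445)| = 238.770 km/h.

238.77 km/h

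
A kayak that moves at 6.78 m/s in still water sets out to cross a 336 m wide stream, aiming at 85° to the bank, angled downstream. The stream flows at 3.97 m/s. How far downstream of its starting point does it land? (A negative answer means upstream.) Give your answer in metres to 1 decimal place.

Perpendicular speed = 6.754 m/s; crossing time = 336 / 6.754 = 49.747 s.
Net downstream speed = 4.561 m/s.
Drift = 4.561 × 49.747 = 226.891 m (downstream).

226.9 m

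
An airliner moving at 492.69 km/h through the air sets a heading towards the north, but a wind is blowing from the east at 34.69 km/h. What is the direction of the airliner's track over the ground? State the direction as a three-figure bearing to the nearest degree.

Taking east as x and north as y: velocity relative to the air = (0.000, 492.690) km/h; the air relative to ground = (-34.690, 0.000) km/h.
Velocity relative to ground = (0.000, 492.690) + (-34.690, 0.000) = (-34.690, 492.690) km/h.
Bearing = atan2(-34.69, 492.69) = 355.97° clockwise from north.

356°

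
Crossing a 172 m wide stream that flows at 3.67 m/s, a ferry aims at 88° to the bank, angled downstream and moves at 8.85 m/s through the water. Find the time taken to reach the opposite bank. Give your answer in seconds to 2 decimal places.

19.45 s

The component of the ferry's velocity perpendicular to the bank is 8.85 × sin 88° = 8.845 m/s.
The current is parallel to the bank, so it does not affect the crossing time.
Time = 172 / 8.845 = 19.447 s.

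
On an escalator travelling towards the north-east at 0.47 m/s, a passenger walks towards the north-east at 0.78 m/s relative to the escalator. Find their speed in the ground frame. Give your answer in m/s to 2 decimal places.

1.25 m/s

Taking east as x and north as y: escalator velocity = (0.332, 0.332) m/s; passenger velocity relative to escalator = (0.552, 0.552) m/s.
Velocity relative to ground = (0.332, 0.332) + (0.552, 0.552) = (0.884, 0.884) m/s.
Speed = |(0.884, 0.884)| = 1.250 m/s.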